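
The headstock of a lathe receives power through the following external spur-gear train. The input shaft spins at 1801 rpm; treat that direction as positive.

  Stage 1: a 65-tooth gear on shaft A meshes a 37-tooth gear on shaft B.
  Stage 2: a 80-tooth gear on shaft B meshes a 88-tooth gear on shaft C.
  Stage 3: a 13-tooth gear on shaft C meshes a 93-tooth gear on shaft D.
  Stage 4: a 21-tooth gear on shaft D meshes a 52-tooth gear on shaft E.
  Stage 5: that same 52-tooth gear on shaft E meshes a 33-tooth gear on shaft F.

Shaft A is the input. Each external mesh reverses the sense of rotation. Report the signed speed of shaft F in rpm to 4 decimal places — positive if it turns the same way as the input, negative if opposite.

-255.8577 rpm (opposite to input, |ω| = 255.8577 rpm)

Stage 1 [65T→37T]: ω = 1801.0000×65/37 = 3163.9189 rpm, dir flips to −; running = −3163.9189
Stage 2 [80T→88T]: ω = 3163.9189×80/88 = 2876.2899 rpm, dir flips to +; running = +2876.2899
Stage 3 [13T→93T]: ω = 2876.2899×13/93 = 402.0620 rpm, dir flips to −; running = −402.0620
Stage 4 [21T→52T]: ω = 402.0620×21/52 = 162.3712 rpm, dir flips to +; running = +162.3712
Stage 5 [52T→33T]: ω = 162.3712×52/33 = 255.8577 rpm, dir flips to −; running = −255.8577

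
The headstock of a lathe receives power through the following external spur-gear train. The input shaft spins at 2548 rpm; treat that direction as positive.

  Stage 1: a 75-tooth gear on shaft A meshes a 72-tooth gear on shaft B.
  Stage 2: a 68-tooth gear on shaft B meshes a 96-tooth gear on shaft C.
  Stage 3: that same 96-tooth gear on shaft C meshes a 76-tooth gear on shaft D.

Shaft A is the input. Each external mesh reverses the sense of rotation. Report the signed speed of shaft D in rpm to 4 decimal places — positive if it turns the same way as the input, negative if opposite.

Stage 1 [75T→72T]: ω = 2548.0000×75/72 = 2654.1667 rpm, dir flips to −; running = −2654.1667
Stage 2 [68T→96T]: ω = 2654.1667×68/96 = 1880.0347 rpm, dir flips to +; running = +1880.0347
Stage 3 [96T→76T]: ω = 1880.0347×96/76 = 2374.7807 rpm, dir flips to −; running = −2374.7807

-2374.7807 rpm (opposite to input, |ω| = 2374.7807 rpm)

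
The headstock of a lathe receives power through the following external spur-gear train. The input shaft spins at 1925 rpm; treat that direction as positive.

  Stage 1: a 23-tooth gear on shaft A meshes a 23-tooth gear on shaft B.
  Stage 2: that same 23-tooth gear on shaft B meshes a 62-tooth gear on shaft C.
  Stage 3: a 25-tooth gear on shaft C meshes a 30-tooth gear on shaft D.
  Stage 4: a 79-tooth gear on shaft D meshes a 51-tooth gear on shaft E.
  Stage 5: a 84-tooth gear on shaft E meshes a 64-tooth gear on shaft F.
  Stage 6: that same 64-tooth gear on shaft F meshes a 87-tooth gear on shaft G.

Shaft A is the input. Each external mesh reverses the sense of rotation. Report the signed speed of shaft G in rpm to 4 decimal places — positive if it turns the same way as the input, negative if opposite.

Stage 1 [23T→23T]: ω = 1925.0000×23/23 = 1925.0000 rpm, dir flips to −; running = −1925.0000
Stage 2 [23T→62T]: ω = 1925.0000×23/62 = 714.1129 rpm, dir flips to +; running = +714.1129
Stage 3 [25T→30T]: ω = 714.1129×25/30 = 595.0941 rpm, dir flips to −; running = −595.0941
Stage 4 [79T→51T]: ω = 595.0941×79/51 = 921.8124 rpm, dir flips to +; running = +921.8124
Stage 5 [84T→64T]: ω = 921.8124×84/64 = 1209.8788 rpm, dir flips to −; running = −1209.8788
Stage 6 [64T→87T]: ω = 1209.8788×64/87 = 890.0258 rpm, dir flips to +; running = +890.0258

+890.0258 rpm (same as input, |ω| = 890.0258 rpm)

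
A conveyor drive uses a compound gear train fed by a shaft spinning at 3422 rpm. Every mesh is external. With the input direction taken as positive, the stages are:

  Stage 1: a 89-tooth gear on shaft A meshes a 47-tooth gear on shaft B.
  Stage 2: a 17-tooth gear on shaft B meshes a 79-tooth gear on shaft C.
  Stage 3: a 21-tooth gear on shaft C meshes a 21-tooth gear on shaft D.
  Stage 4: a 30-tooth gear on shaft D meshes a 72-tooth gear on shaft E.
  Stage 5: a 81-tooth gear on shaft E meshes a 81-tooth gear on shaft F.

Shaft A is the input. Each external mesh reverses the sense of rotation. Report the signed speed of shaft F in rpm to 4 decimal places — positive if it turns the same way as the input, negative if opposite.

Stage 1 [89T→47T]: ω = 3422.0000×89/47 = 6479.9574 rpm, dir flips to −; running = −6479.9574
Stage 2 [17T→79T]: ω = 6479.9574×17/79 = 1394.4212 rpm, dir flips to +; running = +1394.4212
Stage 3 [21T→21T]: ω = 1394.4212×21/21 = 1394.4212 rpm, dir flips to −; running = −1394.4212
Stage 4 [30T→72T]: ω = 1394.4212×30/72 = 581.0088 rpm, dir flips to +; running = +581.0088
Stage 5 [81T→81T]: ω = 581.0088×81/81 = 581.0088 rpm, dir flips to −; running = −581.0088

-581.0088 rpm (opposite to input, |ω| = 581.0088 rpm)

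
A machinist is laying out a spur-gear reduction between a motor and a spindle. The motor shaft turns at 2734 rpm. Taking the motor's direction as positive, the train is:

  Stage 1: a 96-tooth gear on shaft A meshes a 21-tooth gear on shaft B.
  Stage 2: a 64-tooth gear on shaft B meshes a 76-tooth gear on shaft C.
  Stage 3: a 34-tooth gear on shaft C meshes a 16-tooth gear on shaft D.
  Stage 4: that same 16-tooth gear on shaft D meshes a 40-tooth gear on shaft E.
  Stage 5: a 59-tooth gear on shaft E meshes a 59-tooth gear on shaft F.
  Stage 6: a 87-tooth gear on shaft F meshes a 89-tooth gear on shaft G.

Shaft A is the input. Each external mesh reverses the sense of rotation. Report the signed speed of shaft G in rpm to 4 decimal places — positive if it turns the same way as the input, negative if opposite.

Stage 1 [96T→21T]: ω = 2734.0000×96/21 = 12498.2857 rpm, dir flips to −; running = −12498.2857
Stage 2 [64T→76T]: ω = 12498.2857×64/76 = 10524.8722 rpm, dir flips to +; running = +10524.8722
Stage 3 [34T→16T]: ω = 10524.8722×34/16 = 22365.3534 rpm, dir flips to −; running = −22365.3534
Stage 4 [16T→40T]: ω = 22365.3534×16/40 = 8946.1414 rpm, dir flips to +; running = +8946.1414
Stage 5 [59T→59T]: ω = 8946.1414×59/59 = 8946.1414 rpm, dir flips to −; running = −8946.1414
Stage 6 [87T→89T]: ω = 8946.1414×87/89 = 8745.1045 rpm, dir flips to +; running = +8745.1045

+8745.1045 rpm (same as input, |ω| = 8745.1045 rpm)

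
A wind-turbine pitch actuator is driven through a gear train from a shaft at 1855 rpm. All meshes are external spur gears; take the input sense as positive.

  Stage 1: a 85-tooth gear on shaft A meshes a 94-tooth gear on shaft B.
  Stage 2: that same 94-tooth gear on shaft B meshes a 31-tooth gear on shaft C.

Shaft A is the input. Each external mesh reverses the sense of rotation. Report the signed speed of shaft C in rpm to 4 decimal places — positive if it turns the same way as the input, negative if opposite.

Stage 1 [85T→94T]: ω = 1855.0000×85/94 = 1677.3936 rpm, dir flips to −; running = −1677.3936
Stage 2 [94T→31T]: ω = 1677.3936×94/31 = 5086.2903 rpm, dir flips to +; running = +5086.2903

+5086.2903 rpm (same as input, |ω| = 5086.2903 rpm)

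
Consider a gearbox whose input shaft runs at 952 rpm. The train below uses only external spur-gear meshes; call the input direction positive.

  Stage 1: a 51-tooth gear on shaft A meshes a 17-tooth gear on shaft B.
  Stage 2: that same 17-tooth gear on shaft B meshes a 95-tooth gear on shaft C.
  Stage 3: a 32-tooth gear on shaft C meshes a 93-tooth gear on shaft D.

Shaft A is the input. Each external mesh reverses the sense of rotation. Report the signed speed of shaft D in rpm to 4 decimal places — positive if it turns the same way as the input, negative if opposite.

Stage 1 [51T→17T]: ω = 952.0000×51/17 = 2856.0000 rpm, dir flips to −; running = −2856.0000
Stage 2 [17T→95T]: ω = 2856.0000×17/95 = 511.0737 rpm, dir flips to +; running = +511.0737
Stage 3 [32T→93T]: ω = 511.0737×32/93 = 175.8533 rpm, dir flips to −; running = −175.8533

-175.8533 rpm (opposite to input, |ω| = 175.8533 rpm)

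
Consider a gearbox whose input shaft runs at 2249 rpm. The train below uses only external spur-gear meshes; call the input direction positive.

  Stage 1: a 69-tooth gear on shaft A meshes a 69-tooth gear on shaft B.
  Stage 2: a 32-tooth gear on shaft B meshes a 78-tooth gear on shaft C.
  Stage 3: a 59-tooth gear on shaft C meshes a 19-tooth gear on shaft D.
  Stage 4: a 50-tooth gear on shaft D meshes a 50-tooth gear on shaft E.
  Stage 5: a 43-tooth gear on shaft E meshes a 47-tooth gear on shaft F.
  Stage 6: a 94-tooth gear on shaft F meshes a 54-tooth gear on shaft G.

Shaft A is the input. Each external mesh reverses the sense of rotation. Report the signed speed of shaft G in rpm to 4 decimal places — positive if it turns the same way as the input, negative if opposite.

Stage 1 [69T→69T]: ω = 2249.0000×69/69 = 2249.0000 rpm, dir flips to −; running = −2249.0000
Stage 2 [32T→78T]: ω = 2249.0000×32/78 = 922.6667 rpm, dir flips to +; running = +922.6667
Stage 3 [59T→19T]: ω = 922.6667×59/19 = 2865.1228 rpm, dir flips to −; running = −2865.1228
Stage 4 [50T→50T]: ω = 2865.1228×50/50 = 2865.1228 rpm, dir flips to +; running = +2865.1228
Stage 5 [43T→47T]: ω = 2865.1228×43/47 = 2621.2826 rpm, dir flips to −; running = −2621.2826
Stage 6 [94T→54T]: ω = 2621.2826×94/54 = 4562.9734 rpm, dir flips to +; running = +4562.9734

+4562.9734 rpm (same as input, |ω| = 4562.9734 rpm)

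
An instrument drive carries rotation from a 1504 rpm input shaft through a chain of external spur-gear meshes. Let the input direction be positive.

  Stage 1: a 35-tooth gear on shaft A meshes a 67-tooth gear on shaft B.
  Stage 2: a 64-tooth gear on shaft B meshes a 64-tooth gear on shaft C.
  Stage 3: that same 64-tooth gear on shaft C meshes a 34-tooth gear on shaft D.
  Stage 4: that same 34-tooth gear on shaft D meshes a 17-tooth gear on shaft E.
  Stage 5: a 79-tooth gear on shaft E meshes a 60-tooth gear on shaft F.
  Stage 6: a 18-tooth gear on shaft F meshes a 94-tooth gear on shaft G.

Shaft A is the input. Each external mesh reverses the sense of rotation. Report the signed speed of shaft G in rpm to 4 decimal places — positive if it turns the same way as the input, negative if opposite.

+745.7489 rpm (same as input, |ω| = 745.7489 rpm)

Stage 1 [35T→67T]: ω = 1504.0000×35/67 = 785.6716 rpm, dir flips to −; running = −785.6716
Stage 2 [64T→64T]: ω = 785.6716×64/64 = 785.6716 rpm, dir flips to +; running = +785.6716
Stage 3 [64T→34T]: ω = 785.6716×64/34 = 1478.9113 rpm, dir flips to −; running = −1478.9113
Stage 4 [34T→17T]: ω = 1478.9113×34/17 = 2957.8227 rpm, dir flips to +; running = +2957.8227
Stage 5 [79T→60T]: ω = 2957.8227×79/60 = 3894.4665 rpm, dir flips to −; running = −3894.4665
Stage 6 [18T→94T]: ω = 3894.4665×18/94 = 745.7489 rpm, dir flips to +; running = +745.7489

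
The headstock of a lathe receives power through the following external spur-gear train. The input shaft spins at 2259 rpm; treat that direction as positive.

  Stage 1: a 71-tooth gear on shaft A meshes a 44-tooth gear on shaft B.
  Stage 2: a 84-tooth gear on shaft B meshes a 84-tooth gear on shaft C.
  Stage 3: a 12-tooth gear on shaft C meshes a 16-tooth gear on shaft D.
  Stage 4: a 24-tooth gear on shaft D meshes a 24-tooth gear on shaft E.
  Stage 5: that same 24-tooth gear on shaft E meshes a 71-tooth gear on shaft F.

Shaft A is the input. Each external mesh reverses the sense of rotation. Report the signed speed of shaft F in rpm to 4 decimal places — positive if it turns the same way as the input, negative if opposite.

Stage 1 [71T→44T]: ω = 2259.0000×71/44 = 3645.2045 rpm, dir flips to −; running = −3645.2045
Stage 2 [84T→84T]: ω = 3645.2045×84/84 = 3645.2045 rpm, dir flips to +; running = +3645.2045
Stage 3 [12T→16T]: ω = 3645.2045×12/16 = 2733.9034 rpm, dir flips to −; running = −2733.9034
Stage 4 [24T→24T]: ω = 2733.9034×24/24 = 2733.9034 rpm, dir flips to +; running = +2733.9034
Stage 5 [24T→71T]: ω = 2733.9034×24/71 = 924.1364 rpm, dir flips to −; running = −924.1364

-924.1364 rpm (opposite to input, |ω| = 924.1364 rpm)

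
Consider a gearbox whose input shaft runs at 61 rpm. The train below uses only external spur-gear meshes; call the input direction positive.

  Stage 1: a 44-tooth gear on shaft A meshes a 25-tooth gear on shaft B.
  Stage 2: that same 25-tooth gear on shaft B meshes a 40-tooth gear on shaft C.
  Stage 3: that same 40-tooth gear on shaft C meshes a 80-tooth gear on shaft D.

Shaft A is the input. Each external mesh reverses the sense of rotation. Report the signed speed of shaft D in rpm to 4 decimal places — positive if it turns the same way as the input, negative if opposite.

Stage 1 [44T→25T]: ω = 61.0000×44/25 = 107.3600 rpm, dir flips to −; running = −107.3600
Stage 2 [25T→40T]: ω = 107.3600×25/40 = 67.1000 rpm, dir flips to +; running = +67.1000
Stage 3 [40T→80T]: ω = 67.1000×40/80 = 33.5500 rpm, dir flips to −; running = −33.5500

-33.5500 rpm (opposite to input, |ω| = 33.5500 rpm)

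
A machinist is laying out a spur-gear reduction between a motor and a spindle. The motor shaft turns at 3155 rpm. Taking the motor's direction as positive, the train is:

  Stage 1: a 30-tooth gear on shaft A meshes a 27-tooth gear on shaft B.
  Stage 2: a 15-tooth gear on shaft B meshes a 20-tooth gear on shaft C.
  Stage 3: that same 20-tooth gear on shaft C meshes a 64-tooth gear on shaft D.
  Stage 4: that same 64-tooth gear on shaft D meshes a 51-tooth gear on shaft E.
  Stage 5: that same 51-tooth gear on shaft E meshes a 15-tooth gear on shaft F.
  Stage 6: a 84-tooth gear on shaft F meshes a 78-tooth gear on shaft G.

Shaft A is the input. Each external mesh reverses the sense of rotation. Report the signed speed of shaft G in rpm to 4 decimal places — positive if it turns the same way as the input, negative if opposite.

Stage 1 [30T→27T]: ω = 3155.0000×30/27 = 3505.5556 rpm, dir flips to −; running = −3505.5556
Stage 2 [15T→20T]: ω = 3505.5556×15/20 = 2629.1667 rpm, dir flips to +; running = +2629.1667
Stage 3 [20T→64T]: ω = 2629.1667×20/64 = 821.6146 rpm, dir flips to −; running = −821.6146
Stage 4 [64T→51T]: ω = 821.6146×64/51 = 1031.0458 rpm, dir flips to +; running = +1031.0458
Stage 5 [51T→15T]: ω = 1031.0458×51/15 = 3505.5556 rpm, dir flips to −; running = −3505.5556
Stage 6 [84T→78T]: ω = 3505.5556×84/78 = 3775.2137 rpm, dir flips to +; running = +3775.2137

+3775.2137 rpm (same as input, |ω| = 3775.2137 rpm)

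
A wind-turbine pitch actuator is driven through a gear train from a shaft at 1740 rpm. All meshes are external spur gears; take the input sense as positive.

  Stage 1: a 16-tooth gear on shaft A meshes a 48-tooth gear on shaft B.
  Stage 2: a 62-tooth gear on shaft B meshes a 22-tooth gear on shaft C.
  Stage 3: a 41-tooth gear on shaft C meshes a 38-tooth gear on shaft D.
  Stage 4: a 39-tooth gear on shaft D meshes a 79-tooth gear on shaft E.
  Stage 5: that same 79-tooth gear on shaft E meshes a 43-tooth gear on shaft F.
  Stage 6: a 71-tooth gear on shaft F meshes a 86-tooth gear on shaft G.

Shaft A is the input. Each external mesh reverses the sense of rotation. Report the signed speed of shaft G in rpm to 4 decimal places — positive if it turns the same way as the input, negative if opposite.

Stage 1 [16T→48T]: ω = 1740.0000×16/48 = 580.0000 rpm, dir flips to −; running = −580.0000
Stage 2 [62T→22T]: ω = 580.0000×62/22 = 1634.5455 rpm, dir flips to +; running = +1634.5455
Stage 3 [41T→38T]: ω = 1634.5455×41/38 = 1763.5885 rpm, dir flips to −; running = −1763.5885
Stage 4 [39T→79T]: ω = 1763.5885×39/79 = 870.6323 rpm, dir flips to +; running = +870.6323
Stage 5 [79T→43T]: ω = 870.6323×79/43 = 1599.5338 rpm, dir flips to −; running = −1599.5338
Stage 6 [71T→86T]: ω = 1599.5338×71/86 = 1320.5453 rpm, dir flips to +; running = +1320.5453

+1320.5453 rpm (same as input, |ω| = 1320.5453 rpm)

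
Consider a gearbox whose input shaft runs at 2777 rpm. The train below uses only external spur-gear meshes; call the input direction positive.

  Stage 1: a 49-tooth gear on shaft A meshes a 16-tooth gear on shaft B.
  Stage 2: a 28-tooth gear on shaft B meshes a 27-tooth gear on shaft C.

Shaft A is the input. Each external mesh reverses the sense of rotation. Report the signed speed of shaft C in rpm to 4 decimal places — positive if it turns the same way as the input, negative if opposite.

+8819.5463 rpm (same as input, |ω| = 8819.5463 rpm)

Stage 1 [49T→16T]: ω = 2777.0000×49/16 = 8504.5625 rpm, dir flips to −; running = −8504.5625
Stage 2 [28T→27T]: ω = 8504.5625×28/27 = 8819.5463 rpm, dir flips to +; running = +8819.5463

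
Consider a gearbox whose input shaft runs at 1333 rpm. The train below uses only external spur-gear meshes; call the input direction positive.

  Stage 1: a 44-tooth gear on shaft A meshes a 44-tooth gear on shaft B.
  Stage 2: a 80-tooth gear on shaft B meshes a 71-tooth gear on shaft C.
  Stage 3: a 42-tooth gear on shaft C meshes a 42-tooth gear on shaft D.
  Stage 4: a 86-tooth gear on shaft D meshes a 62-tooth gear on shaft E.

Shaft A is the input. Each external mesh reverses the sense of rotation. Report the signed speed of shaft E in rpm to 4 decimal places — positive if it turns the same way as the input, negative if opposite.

+2083.3803 rpm (same as input, |ω| = 2083.3803 rpm)

Stage 1 [44T→44T]: ω = 1333.0000×44/44 = 1333.0000 rpm, dir flips to −; running = −1333.0000
Stage 2 [80T→71T]: ω = 1333.0000×80/71 = 1501.9718 rpm, dir flips to +; running = +1501.9718
Stage 3 [42T→42T]: ω = 1501.9718×42/42 = 1501.9718 rpm, dir flips to −; running = −1501.9718
Stage 4 [86T→62T]: ω = 1501.9718×86/62 = 2083.3803 rpm, dir flips to +; running = +2083.3803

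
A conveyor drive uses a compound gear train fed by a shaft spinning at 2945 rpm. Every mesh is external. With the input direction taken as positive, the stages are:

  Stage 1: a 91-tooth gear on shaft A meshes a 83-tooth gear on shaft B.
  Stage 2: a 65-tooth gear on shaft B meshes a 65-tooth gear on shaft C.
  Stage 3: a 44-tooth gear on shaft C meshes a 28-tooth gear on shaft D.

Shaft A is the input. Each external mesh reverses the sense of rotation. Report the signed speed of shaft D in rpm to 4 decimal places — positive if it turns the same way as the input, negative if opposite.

Stage 1 [91T→83T]: ω = 2945.0000×91/83 = 3228.8554 rpm, dir flips to −; running = −3228.8554
Stage 2 [65T→65T]: ω = 3228.8554×65/65 = 3228.8554 rpm, dir flips to +; running = +3228.8554
Stage 3 [44T→28T]: ω = 3228.8554×44/28 = 5073.9157 rpm, dir flips to −; running = −5073.9157

-5073.9157 rpm (opposite to input, |ω| = 5073.9157 rpm)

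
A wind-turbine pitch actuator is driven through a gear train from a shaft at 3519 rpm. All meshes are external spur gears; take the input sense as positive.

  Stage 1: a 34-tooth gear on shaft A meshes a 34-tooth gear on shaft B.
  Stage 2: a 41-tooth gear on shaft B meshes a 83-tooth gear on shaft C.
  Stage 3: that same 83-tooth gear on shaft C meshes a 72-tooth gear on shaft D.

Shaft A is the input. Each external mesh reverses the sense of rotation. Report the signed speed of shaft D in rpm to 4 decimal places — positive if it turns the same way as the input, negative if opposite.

Stage 1 [34T→34T]: ω = 3519.0000×34/34 = 3519.0000 rpm, dir flips to −; running = −3519.0000
Stage 2 [41T→83T]: ω = 3519.0000×41/83 = 1738.3012 rpm, dir flips to +; running = +1738.3012
Stage 3 [83T→72T]: ω = 1738.3012×83/72 = 2003.8750 rpm, dir flips to −; running = −2003.8750

-2003.8750 rpm (opposite to input, |ω| = 2003.8750 rpm)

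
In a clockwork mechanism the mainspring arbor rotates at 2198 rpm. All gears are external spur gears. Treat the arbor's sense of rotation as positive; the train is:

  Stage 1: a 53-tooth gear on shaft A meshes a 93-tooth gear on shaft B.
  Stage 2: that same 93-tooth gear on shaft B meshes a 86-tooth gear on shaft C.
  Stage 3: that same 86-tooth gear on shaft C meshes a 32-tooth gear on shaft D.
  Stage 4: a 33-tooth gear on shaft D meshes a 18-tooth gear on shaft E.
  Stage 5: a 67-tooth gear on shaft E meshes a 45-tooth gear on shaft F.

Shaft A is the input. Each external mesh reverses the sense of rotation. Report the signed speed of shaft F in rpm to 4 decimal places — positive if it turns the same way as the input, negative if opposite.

Stage 1 [53T→93T]: ω = 2198.0000×53/93 = 1252.6237 rpm, dir flips to −; running = −1252.6237
Stage 2 [93T→86T]: ω = 1252.6237×93/86 = 1354.5814 rpm, dir flips to +; running = +1354.5814
Stage 3 [86T→32T]: ω = 1354.5814×86/32 = 3640.4375 rpm, dir flips to −; running = −3640.4375
Stage 4 [33T→18T]: ω = 3640.4375×33/18 = 6674.1354 rpm, dir flips to +; running = +6674.1354
Stage 5 [67T→45T]: ω = 6674.1354×67/45 = 9937.0461 rpm, dir flips to −; running = −9937.0461

-9937.0461 rpm (opposite to input, |ω| = 9937.0461 rpm)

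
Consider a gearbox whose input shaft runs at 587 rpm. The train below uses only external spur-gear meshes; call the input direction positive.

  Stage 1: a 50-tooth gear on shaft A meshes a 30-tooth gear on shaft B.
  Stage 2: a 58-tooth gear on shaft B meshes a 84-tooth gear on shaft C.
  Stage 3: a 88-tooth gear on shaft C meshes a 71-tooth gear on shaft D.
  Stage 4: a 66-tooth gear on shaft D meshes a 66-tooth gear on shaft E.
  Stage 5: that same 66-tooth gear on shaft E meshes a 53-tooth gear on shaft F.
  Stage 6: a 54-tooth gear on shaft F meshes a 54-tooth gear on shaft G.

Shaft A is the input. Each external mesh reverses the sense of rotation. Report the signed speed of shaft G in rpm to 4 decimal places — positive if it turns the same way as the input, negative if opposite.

+1042.6246 rpm (same as input, |ω| = 1042.6246 rpm)

Stage 1 [50T→30T]: ω = 587.0000×50/30 = 978.3333 rpm, dir flips to −; running = −978.3333
Stage 2 [58T→84T]: ω = 978.3333×58/84 = 675.5159 rpm, dir flips to +; running = +675.5159
Stage 3 [88T→71T]: ω = 675.5159×88/71 = 837.2591 rpm, dir flips to −; running = −837.2591
Stage 4 [66T→66T]: ω = 837.2591×66/66 = 837.2591 rpm, dir flips to +; running = +837.2591
Stage 5 [66T→53T]: ω = 837.2591×66/53 = 1042.6246 rpm, dir flips to −; running = −1042.6246
Stage 6 [54T→54T]: ω = 1042.6246×54/54 = 1042.6246 rpm, dir flips to +; running = +1042.6246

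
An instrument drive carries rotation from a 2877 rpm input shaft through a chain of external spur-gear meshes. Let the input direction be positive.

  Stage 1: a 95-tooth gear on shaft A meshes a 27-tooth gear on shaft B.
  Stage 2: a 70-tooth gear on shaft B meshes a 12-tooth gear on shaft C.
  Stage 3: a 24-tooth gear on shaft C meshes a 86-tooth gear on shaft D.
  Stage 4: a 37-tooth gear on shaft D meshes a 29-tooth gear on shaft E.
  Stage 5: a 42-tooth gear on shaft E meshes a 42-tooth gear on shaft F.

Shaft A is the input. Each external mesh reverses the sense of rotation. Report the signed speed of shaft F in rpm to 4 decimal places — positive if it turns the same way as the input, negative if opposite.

Stage 1 [95T→27T]: ω = 2877.0000×95/27 = 10122.7778 rpm, dir flips to −; running = −10122.7778
Stage 2 [70T→12T]: ω = 10122.7778×70/12 = 59049.5370 rpm, dir flips to +; running = +59049.5370
Stage 3 [24T→86T]: ω = 59049.5370×24/86 = 16478.9406 rpm, dir flips to −; running = −16478.9406
Stage 4 [37T→29T]: ω = 16478.9406×37/29 = 21024.8552 rpm, dir flips to +; running = +21024.8552
Stage 5 [42T→42T]: ω = 21024.8552×42/42 = 21024.8552 rpm, dir flips to −; running = −21024.8552

-21024.8552 rpm (opposite to input, |ω| = 21024.8552 rpm)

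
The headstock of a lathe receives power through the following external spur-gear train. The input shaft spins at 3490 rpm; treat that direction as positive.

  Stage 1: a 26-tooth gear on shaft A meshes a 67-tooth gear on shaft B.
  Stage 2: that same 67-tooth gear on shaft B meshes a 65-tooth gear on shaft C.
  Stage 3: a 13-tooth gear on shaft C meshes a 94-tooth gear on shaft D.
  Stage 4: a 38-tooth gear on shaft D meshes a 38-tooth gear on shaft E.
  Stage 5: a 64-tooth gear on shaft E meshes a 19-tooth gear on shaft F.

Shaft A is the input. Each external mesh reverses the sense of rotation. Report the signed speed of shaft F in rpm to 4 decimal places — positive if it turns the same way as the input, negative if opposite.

-650.3203 rpm (opposite to input, |ω| = 650.3203 rpm)

Stage 1 [26T→67T]: ω = 3490.0000×26/67 = 1354.3284 rpm, dir flips to −; running = −1354.3284
Stage 2 [67T→65T]: ω = 1354.3284×67/65 = 1396.0000 rpm, dir flips to +; running = +1396.0000
Stage 3 [13T→94T]: ω = 1396.0000×13/94 = 193.0638 rpm, dir flips to −; running = −193.0638
Stage 4 [38T→38T]: ω = 193.0638×38/38 = 193.0638 rpm, dir flips to +; running = +193.0638
Stage 5 [64T→19T]: ω = 193.0638×64/19 = 650.3203 rpm, dir flips to −; running = −650.3203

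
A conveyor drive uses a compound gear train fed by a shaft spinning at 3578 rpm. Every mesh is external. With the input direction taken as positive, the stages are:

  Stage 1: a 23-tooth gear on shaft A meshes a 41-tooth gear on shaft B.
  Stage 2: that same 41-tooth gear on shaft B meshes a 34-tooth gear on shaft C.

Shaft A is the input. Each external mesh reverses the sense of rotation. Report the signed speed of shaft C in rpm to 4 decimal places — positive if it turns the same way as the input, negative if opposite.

+2420.4118 rpm (same as input, |ω| = 2420.4118 rpm)

Stage 1 [23T→41T]: ω = 3578.0000×23/41 = 2007.1707 rpm, dir flips to −; running = −2007.1707
Stage 2 [41T→34T]: ω = 2007.1707×41/34 = 2420.4118 rpm, dir flips to +; running = +2420.4118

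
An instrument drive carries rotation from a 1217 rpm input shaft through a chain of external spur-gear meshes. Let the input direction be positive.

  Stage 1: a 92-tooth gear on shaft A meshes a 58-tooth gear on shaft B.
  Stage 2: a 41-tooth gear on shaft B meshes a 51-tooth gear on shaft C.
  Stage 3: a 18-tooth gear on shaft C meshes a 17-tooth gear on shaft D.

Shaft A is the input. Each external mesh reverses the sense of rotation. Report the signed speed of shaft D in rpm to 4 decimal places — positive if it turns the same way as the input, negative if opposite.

-1643.1896 rpm (opposite to input, |ω| = 1643.1896 rpm)

Stage 1 [92T→58T]: ω = 1217.0000×92/58 = 1930.4138 rpm, dir flips to −; running = −1930.4138
Stage 2 [41T→51T]: ω = 1930.4138×41/51 = 1551.9013 rpm, dir flips to +; running = +1551.9013
Stage 3 [18T→17T]: ω = 1551.9013×18/17 = 1643.1896 rpm, dir flips to −; running = −1643.1896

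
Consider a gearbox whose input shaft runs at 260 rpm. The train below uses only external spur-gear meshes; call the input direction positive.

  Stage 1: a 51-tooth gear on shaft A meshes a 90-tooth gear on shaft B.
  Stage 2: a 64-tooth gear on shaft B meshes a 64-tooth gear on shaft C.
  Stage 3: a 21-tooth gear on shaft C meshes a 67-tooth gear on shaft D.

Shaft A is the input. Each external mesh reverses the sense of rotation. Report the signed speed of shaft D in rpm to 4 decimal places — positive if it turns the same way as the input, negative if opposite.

-46.1791 rpm (opposite to input, |ω| = 46.1791 rpm)

Stage 1 [51T→90T]: ω = 260.0000×51/90 = 147.3333 rpm, dir flips to −; running = −147.3333
Stage 2 [64T→64T]: ω = 147.3333×64/64 = 147.3333 rpm, dir flips to +; running = +147.3333
Stage 3 [21T→67T]: ω = 147.3333×21/67 = 46.1791 rpm, dir flips to −; running = −46.1791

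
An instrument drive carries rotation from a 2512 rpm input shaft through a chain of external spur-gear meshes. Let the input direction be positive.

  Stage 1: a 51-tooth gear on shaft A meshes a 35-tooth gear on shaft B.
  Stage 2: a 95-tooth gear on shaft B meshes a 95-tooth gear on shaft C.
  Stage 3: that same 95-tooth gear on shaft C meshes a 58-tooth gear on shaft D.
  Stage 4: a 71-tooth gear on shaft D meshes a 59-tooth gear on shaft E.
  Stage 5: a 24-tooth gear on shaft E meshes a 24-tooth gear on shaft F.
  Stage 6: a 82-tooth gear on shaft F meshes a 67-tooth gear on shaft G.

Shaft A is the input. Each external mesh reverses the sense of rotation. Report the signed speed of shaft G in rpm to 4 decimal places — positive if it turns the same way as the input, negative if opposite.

+8830.0419 rpm (same as input, |ω| = 8830.0419 rpm)

Stage 1 [51T→35T]: ω = 2512.0000×51/35 = 3660.3429 rpm, dir flips to −; running = −3660.3429
Stage 2 [95T→95T]: ω = 3660.3429×95/95 = 3660.3429 rpm, dir flips to +; running = +3660.3429
Stage 3 [95T→58T]: ω = 3660.3429×95/58 = 5995.3892 rpm, dir flips to −; running = −5995.3892
Stage 4 [71T→59T]: ω = 5995.3892×71/59 = 7214.7903 rpm, dir flips to +; running = +7214.7903
Stage 5 [24T→24T]: ω = 7214.7903×24/24 = 7214.7903 rpm, dir flips to −; running = −7214.7903
Stage 6 [82T→67T]: ω = 7214.7903×82/67 = 8830.0419 rpm, dir flips to +; running = +8830.0419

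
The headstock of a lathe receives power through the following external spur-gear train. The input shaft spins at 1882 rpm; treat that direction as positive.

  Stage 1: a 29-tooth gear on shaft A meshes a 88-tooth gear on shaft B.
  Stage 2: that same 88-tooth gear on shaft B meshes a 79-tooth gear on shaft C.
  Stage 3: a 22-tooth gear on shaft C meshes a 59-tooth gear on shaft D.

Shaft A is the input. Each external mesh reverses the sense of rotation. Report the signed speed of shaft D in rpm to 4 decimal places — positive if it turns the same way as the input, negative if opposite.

Stage 1 [29T→88T]: ω = 1882.0000×29/88 = 620.2045 rpm, dir flips to −; running = −620.2045
Stage 2 [88T→79T]: ω = 620.2045×88/79 = 690.8608 rpm, dir flips to +; running = +690.8608
Stage 3 [22T→59T]: ω = 690.8608×22/59 = 257.6091 rpm, dir flips to −; running = −257.6091

-257.6091 rpm (opposite to input, |ω| = 257.6091 rpm)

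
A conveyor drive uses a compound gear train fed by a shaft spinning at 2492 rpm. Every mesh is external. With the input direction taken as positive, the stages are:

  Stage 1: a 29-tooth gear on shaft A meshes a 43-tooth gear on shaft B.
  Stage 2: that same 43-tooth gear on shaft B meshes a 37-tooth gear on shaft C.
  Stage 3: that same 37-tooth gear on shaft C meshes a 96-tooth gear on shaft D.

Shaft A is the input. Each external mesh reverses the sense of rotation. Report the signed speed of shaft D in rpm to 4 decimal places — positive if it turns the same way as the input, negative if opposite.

-752.7917 rpm (opposite to input, |ω| = 752.7917 rpm)

Stage 1 [29T→43T]: ω = 2492.0000×29/43 = 1680.6512 rpm, dir flips to −; running = −1680.6512
Stage 2 [43T→37T]: ω = 1680.6512×43/37 = 1953.1892 rpm, dir flips to +; running = +1953.1892
Stage 3 [37T→96T]: ω = 1953.1892×37/96 = 752.7917 rpm, dir flips to −; running = −752.7917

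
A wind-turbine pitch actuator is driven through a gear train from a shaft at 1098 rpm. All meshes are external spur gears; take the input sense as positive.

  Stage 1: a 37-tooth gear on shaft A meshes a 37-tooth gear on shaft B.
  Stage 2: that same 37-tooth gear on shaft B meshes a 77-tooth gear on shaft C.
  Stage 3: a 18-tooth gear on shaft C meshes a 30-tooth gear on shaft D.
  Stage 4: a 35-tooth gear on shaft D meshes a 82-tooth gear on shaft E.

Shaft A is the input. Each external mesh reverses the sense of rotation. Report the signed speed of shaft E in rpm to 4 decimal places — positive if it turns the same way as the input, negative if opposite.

+135.1197 rpm (same as input, |ω| = 135.1197 rpm)

Stage 1 [37T→37T]: ω = 1098.0000×37/37 = 1098.0000 rpm, dir flips to −; running = −1098.0000
Stage 2 [37T→77T]: ω = 1098.0000×37/77 = 527.6104 rpm, dir flips to +; running = +527.6104
Stage 3 [18T→30T]: ω = 527.6104×18/30 = 316.5662 rpm, dir flips to −; running = −316.5662
Stage 4 [35T→82T]: ω = 316.5662×35/82 = 135.1197 rpm, dir flips to +; running = +135.1197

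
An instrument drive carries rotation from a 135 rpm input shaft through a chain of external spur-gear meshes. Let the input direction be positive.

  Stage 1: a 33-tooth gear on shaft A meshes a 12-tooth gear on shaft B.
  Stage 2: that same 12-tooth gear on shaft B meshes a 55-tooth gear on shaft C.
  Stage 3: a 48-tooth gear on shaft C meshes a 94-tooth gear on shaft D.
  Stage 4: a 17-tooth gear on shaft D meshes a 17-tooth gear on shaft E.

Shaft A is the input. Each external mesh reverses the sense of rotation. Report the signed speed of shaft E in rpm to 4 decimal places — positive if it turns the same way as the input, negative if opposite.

Stage 1 [33T→12T]: ω = 135.0000×33/12 = 371.2500 rpm, dir flips to −; running = −371.2500
Stage 2 [12T→55T]: ω = 371.2500×12/55 = 81.0000 rpm, dir flips to +; running = +81.0000
Stage 3 [48T→94T]: ω = 81.0000×48/94 = 41.3617 rpm, dir flips to −; running = −41.3617
Stage 4 [17T→17T]: ω = 41.3617×17/17 = 41.3617 rpm, dir flips to +; running = +41.3617

+41.3617 rpm (same as input, |ω| = 41.3617 rpm)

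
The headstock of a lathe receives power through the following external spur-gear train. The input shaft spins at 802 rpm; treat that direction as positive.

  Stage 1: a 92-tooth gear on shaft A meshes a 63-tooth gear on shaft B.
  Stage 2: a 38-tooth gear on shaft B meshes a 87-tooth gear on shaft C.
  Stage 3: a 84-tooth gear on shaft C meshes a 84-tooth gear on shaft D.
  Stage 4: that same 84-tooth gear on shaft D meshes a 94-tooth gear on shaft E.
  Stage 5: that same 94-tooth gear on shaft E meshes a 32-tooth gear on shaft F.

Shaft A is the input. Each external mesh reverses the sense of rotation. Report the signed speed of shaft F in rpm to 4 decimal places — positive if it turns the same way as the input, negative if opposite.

-1342.8123 rpm (opposite to input, |ω| = 1342.8123 rpm)

Stage 1 [92T→63T]: ω = 802.0000×92/63 = 1171.1746 rpm, dir flips to −; running = −1171.1746
Stage 2 [38T→87T]: ω = 1171.1746×38/87 = 511.5475 rpm, dir flips to +; running = +511.5475
Stage 3 [84T→84T]: ω = 511.5475×84/84 = 511.5475 rpm, dir flips to −; running = −511.5475
Stage 4 [84T→94T]: ω = 511.5475×84/94 = 457.1276 rpm, dir flips to +; running = +457.1276
Stage 5 [94T→32T]: ω = 457.1276×94/32 = 1342.8123 rpm, dir flips to −; running = −1342.8123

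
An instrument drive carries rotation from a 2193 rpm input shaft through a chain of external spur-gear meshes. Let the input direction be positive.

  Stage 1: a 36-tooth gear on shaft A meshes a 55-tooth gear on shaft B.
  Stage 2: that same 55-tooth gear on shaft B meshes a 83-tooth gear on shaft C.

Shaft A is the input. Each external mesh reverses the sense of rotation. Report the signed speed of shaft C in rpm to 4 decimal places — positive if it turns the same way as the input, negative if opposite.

Stage 1 [36T→55T]: ω = 2193.0000×36/55 = 1435.4182 rpm, dir flips to −; running = −1435.4182
Stage 2 [55T→83T]: ω = 1435.4182×55/83 = 951.1807 rpm, dir flips to +; running = +951.1807

+951.1807 rpm (same as input, |ω| = 951.1807 rpm)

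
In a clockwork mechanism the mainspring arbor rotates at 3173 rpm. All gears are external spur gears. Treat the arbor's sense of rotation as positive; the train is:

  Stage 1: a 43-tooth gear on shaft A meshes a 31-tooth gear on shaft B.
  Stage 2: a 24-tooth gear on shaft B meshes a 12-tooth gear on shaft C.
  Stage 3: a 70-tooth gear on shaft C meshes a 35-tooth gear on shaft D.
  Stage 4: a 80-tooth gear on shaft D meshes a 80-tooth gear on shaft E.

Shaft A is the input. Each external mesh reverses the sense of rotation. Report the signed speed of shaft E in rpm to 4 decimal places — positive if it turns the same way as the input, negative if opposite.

+17605.0323 rpm (same as input, |ω| = 17605.0323 rpm)

Stage 1 [43T→31T]: ω = 3173.0000×43/31 = 4401.2581 rpm, dir flips to −; running = −4401.2581
Stage 2 [24T→12T]: ω = 4401.2581×24/12 = 8802.5161 rpm, dir flips to +; running = +8802.5161
Stage 3 [70T→35T]: ω = 8802.5161×70/35 = 17605.0323 rpm, dir flips to −; running = −17605.0323
Stage 4 [80T→80T]: ω = 17605.0323×80/80 = 17605.0323 rpm, dir flips to +; running = +17605.0323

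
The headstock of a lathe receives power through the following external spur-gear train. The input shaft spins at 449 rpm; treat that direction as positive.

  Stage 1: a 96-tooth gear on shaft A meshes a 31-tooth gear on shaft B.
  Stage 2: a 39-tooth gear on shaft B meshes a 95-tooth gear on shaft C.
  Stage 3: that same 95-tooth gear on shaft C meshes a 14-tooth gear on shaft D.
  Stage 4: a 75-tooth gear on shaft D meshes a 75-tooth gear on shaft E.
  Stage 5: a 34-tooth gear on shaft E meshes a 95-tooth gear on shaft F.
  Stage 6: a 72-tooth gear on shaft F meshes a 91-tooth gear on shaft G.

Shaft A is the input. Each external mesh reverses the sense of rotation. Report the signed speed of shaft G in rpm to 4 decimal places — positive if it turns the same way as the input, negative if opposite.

+1096.8289 rpm (same as input, |ω| = 1096.8289 rpm)

Stage 1 [96T→31T]: ω = 449.0000×96/31 = 1390.4516 rpm, dir flips to −; running = −1390.4516
Stage 2 [39T→95T]: ω = 1390.4516×39/95 = 570.8170 rpm, dir flips to +; running = +570.8170
Stage 3 [95T→14T]: ω = 570.8170×95/14 = 3873.4009 rpm, dir flips to −; running = −3873.4009
Stage 4 [75T→75T]: ω = 3873.4009×75/75 = 3873.4009 rpm, dir flips to +; running = +3873.4009
Stage 5 [34T→95T]: ω = 3873.4009×34/95 = 1386.2698 rpm, dir flips to −; running = −1386.2698
Stage 6 [72T→91T]: ω = 1386.2698×72/91 = 1096.8289 rpm, dir flips to +; running = +1096.8289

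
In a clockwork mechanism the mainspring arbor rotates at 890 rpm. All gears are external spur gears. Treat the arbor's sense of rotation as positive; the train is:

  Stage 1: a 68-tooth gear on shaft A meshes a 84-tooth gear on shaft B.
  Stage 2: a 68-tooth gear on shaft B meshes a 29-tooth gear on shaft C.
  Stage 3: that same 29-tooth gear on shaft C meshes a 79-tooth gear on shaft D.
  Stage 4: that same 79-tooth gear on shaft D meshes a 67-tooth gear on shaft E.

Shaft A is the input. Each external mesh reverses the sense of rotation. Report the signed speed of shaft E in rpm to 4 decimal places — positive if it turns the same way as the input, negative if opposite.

Stage 1 [68T→84T]: ω = 890.0000×68/84 = 720.4762 rpm, dir flips to −; running = −720.4762
Stage 2 [68T→29T]: ω = 720.4762×68/29 = 1689.3924 rpm, dir flips to +; running = +1689.3924
Stage 3 [29T→79T]: ω = 1689.3924×29/79 = 620.1567 rpm, dir flips to −; running = −620.1567
Stage 4 [79T→67T]: ω = 620.1567×79/67 = 731.2296 rpm, dir flips to +; running = +731.2296

+731.2296 rpm (same as input, |ω| = 731.2296 rpm)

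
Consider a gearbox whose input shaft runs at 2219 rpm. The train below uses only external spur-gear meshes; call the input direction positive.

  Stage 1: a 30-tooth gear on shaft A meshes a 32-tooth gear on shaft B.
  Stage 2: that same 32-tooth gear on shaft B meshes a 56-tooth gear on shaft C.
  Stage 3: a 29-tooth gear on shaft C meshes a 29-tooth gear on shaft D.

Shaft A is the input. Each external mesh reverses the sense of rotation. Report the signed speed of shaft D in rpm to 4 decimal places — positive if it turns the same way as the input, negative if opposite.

-1188.7500 rpm (opposite to input, |ω| = 1188.7500 rpm)

Stage 1 [30T→32T]: ω = 2219.0000×30/32 = 2080.3125 rpm, dir flips to −; running = −2080.3125
Stage 2 [32T→56T]: ω = 2080.3125×32/56 = 1188.7500 rpm, dir flips to +; running = +1188.7500
Stage 3 [29T→29T]: ω = 1188.7500×29/29 = 1188.7500 rpm, dir flips to −; running = −1188.7500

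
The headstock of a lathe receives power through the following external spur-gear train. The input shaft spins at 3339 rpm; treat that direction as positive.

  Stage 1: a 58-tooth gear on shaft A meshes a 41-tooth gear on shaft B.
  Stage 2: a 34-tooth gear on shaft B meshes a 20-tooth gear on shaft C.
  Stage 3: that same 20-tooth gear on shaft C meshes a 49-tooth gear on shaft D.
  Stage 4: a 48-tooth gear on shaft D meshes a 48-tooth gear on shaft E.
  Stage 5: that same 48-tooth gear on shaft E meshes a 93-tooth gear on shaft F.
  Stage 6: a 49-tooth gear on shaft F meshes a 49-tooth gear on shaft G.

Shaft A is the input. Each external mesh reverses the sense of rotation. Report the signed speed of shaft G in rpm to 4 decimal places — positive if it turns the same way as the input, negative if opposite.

Stage 1 [58T→41T]: ω = 3339.0000×58/41 = 4723.4634 rpm, dir flips to −; running = −4723.4634
Stage 2 [34T→20T]: ω = 4723.4634×34/20 = 8029.8878 rpm, dir flips to +; running = +8029.8878
Stage 3 [20T→49T]: ω = 8029.8878×20/49 = 3277.5052 rpm, dir flips to −; running = −3277.5052
Stage 4 [48T→48T]: ω = 3277.5052×48/48 = 3277.5052 rpm, dir flips to +; running = +3277.5052
Stage 5 [48T→93T]: ω = 3277.5052×48/93 = 1691.6156 rpm, dir flips to −; running = −1691.6156
Stage 6 [49T→49T]: ω = 1691.6156×49/49 = 1691.6156 rpm, dir flips to +; running = +1691.6156

+1691.6156 rpm (same as input, |ω| = 1691.6156 rpm)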